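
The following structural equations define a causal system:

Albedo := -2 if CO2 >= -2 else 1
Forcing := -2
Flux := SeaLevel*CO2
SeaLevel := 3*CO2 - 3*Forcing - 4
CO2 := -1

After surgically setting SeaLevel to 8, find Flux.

-8

Intervening sets SeaLevel = 8 and removes its equation (SeaLevel := 3*CO2 - 3*Forcing - 4).
Flux = SeaLevel*CO2  [with SeaLevel=8, CO2=-1]  = -8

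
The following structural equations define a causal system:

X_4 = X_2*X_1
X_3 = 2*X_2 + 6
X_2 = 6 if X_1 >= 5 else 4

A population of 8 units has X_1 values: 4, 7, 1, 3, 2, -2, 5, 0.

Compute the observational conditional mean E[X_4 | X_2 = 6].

36

Conditioning on X_2=6 selects the 2 unit(s) with X_1 ∈ {7, 5}. Their X_4 values: 42, 30. Mean = 36.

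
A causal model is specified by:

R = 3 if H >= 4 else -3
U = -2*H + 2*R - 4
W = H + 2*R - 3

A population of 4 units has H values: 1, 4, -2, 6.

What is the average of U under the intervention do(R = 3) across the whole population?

do(R=3) breaks R's dependence on H. With R=3 fixed, U across the units is 0, -6, 6, -10, mean -2.5.

-2.5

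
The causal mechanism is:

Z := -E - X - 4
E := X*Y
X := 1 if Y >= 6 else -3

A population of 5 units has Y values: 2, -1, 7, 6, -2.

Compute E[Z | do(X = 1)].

-7.4

The intervention sets X=1 in all 5 units regardless of Y. Recomputing Z per unit gives -7, -4, -12, -11, -3; average -7.4.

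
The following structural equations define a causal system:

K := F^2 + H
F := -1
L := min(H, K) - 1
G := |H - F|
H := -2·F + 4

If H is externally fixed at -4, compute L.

do(H=-4) replaces the equation H := -2·F + 4 with the constant H = -4.
K = F^2 + H  [with F=-1, H=-4]  = -3
L = min(H, K) - 1  [with H=-4, K=-3]  = -5

-5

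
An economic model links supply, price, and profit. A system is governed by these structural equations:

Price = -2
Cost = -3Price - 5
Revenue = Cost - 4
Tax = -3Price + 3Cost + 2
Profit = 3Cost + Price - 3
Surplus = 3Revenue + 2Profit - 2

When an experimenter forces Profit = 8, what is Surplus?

The intervention breaks the incoming arrows to Profit: Profit = 3Cost + Price - 3 no longer applies, and Profit = 8.
Cost = -3Price - 5  [with Price=-2]  = 1
Revenue = Cost - 4  [with Cost=1]  = -3
Surplus = 3Revenue + 2Profit - 2  [with Revenue=-3, Profit=8]  = 5

5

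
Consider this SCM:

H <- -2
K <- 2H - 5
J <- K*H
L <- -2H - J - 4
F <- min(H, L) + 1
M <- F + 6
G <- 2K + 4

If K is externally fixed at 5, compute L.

Under do(K=5), the mechanism K <- 2H - 5 is discarded; K is fixed at 5.
J = K*H  [with K=5, H=-2]  = -10
L = -2H - J - 4  [with H=-2, J=-10]  = 10

10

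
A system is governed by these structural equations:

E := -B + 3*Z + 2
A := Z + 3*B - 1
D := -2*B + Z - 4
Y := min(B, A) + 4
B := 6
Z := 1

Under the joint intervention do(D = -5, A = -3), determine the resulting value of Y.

Under do(D = -5, A = -3), each intervened variable's structural equation is replaced by its fixed value.
Y = min(B, A) + 4  [with B=6, A=-3]  = 1

1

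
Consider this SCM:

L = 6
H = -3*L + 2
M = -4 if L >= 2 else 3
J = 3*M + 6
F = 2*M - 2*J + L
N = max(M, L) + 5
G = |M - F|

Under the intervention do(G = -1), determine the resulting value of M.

-4

Intervening sets G = -1 and removes its equation (G = |M - F|).
M is not downstream of the intervention, so its value is determined by the original equations.
M = -4 if L >= 2 else 3  [with L=6]  = -4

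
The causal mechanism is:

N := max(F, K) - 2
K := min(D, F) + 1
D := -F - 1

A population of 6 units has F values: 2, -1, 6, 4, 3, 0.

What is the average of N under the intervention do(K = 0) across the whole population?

do(K=0) breaks K's dependence on F. With K=0 fixed, N across the units is 0, -2, 4, 2, 1, -2, mean 0.5.

0.5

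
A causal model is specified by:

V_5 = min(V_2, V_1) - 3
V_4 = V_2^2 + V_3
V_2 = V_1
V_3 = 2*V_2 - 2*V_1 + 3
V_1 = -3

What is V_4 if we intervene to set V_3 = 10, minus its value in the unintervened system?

The intervention breaks the incoming arrows to V_3: V_3 = 2*V_2 - 2*V_1 + 3 no longer applies, and V_3 = 10.
V_2 = V_1  [with V_1=-3]  = -3
V_4 = V_2^2 + V_3  [with V_2=-3, V_3=10]  = 19
Without intervention: V_2 = V_1  [with V_1=-3]  = -3; V_3 = 2*V_2 - 2*V_1 + 3  [with V_2=-3, V_1=-3]  = 3; V_4 = V_2^2 + V_3  [with V_2=-3, V_3=3]  = 12.
Change = 19 − 12 = 7.

7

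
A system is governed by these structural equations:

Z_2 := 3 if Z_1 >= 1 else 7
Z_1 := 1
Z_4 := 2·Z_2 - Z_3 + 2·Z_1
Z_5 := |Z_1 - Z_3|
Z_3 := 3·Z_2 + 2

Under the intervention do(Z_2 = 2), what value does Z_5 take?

do(Z_2=2) replaces the equation Z_2 := 3 if Z_1 >= 1 else 7 with the constant Z_2 = 2.
Z_3 = 3·Z_2 + 2  [with Z_2=2]  = 8
Z_5 = |Z_1 - Z_3|  [with Z_1=1, Z_3=8]  = 7

7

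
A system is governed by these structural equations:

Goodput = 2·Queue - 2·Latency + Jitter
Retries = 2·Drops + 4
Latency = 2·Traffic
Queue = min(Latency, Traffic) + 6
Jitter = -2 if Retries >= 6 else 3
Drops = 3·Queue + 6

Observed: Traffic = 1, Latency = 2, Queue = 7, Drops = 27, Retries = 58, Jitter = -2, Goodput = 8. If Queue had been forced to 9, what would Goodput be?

12

The intervention breaks the incoming arrows to Queue: Queue = min(Latency, Traffic) + 6 no longer applies, and Queue = 9.
Latency = 2·Traffic  [with Traffic=1]  = 2
Drops = 3·Queue + 6  [with Queue=9]  = 33
Retries = 2·Drops + 4  [with Drops=33]  = 70
Jitter = -2 if Retries >= 6 else 3  [with Retries=70]  = -2
Goodput = 2·Queue - 2·Latency + Jitter  [with Queue=9, Latency=2, Jitter=-2]  = 12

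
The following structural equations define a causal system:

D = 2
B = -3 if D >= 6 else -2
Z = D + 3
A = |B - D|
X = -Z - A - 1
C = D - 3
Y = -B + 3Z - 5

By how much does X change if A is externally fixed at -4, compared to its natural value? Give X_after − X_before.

Intervening sets A = -4 and removes its equation (A = |B - D|).
Z = D + 3  [with D=2]  = 5
X = -Z - A - 1  [with Z=5, A=-4]  = -2
Without intervention: B = -3 if D >= 6 else -2  [with D=2]  = -2; Z = D + 3  [with D=2]  = 5; A = |B - D|  [with B=-2, D=2]  = 4; X = -Z - A - 1  [with Z=5, A=4]  = -10.
Change = -2 − (-10) = 8.

8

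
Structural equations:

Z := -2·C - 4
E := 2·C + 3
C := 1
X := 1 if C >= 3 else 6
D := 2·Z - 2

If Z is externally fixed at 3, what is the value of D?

do(Z=3) replaces the equation Z := -2·C - 4 with the constant Z = 3.
D = 2·Z - 2  [with Z=3]  = 4

4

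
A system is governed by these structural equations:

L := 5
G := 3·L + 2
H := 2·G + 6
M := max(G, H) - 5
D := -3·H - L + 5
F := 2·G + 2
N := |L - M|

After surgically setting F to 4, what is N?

Intervening sets F = 4 and removes its equation (F := 2·G + 2).
No directed path runs from F to N, so N keeps its natural value.
G = 3·L + 2  [with L=5]  = 17
H = 2·G + 6  [with G=17]  = 40
M = max(G, H) - 5  [with G=17, H=40]  = 35
N = |L - M|  [with L=5, M=35]  = 30

30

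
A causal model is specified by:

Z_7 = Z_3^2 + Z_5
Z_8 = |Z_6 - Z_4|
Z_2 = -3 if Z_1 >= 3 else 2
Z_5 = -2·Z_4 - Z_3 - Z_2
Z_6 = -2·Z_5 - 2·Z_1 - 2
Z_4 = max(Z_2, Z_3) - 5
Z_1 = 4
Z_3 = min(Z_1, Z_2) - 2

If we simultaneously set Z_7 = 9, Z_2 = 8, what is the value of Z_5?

-16

The joint intervention fixes Z_7 = 9, Z_2 = 8, removing each variable's own equation.
Z_3 = min(Z_1, Z_2) - 2  [with Z_1=4, Z_2=8]  = 2
Z_4 = max(Z_2, Z_3) - 5  [with Z_2=8, Z_3=2]  = 3
Z_5 = -2·Z_4 - Z_3 - Z_2  [with Z_4=3, Z_3=2, Z_2=8]  = -16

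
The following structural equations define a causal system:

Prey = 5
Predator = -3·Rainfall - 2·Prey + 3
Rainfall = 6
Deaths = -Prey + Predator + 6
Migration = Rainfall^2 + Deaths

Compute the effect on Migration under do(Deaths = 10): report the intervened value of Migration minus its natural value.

Intervening sets Deaths = 10 and removes its equation (Deaths = -Prey + Predator + 6).
Migration = Rainfall^2 + Deaths  [with Rainfall=6, Deaths=10]  = 46
Without intervention: Predator = -3·Rainfall - 2·Prey + 3  [with Rainfall=6, Prey=5]  = -25; Deaths = -Prey + Predator + 6  [with Prey=5, Predator=-25]  = -24; Migration = Rainfall^2 + Deaths  [with Rainfall=6, Deaths=-24]  = 12.
Change = 46 − 12 = 34.

34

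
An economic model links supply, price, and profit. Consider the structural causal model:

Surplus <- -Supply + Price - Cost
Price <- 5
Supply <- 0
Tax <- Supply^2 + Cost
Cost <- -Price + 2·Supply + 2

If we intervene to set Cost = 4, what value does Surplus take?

1

do(Cost=4) replaces the equation Cost <- -Price + 2·Supply + 2 with the constant Cost = 4.
Surplus = -Supply + Price - Cost  [with Supply=0, Price=5, Cost=4]  = 1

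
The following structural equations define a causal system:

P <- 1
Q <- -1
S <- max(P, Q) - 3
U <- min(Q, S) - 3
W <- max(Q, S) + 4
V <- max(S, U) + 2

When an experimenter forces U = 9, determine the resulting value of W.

Intervening sets U = 9 and removes its equation (U <- min(Q, S) - 3).
No directed path runs from U to W, so W keeps its natural value.
S = max(P, Q) - 3  [with P=1, Q=-1]  = -2
W = max(Q, S) + 4  [with Q=-1, S=-2]  = 3

3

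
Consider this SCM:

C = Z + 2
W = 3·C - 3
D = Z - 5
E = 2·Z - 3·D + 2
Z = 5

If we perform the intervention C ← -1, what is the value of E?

The intervention breaks the incoming arrows to C: C = Z + 2 no longer applies, and C = -1.
E is not downstream of the intervention, so its value is determined by the original equations.
D = Z - 5  [with Z=5]  = 0
E = 2·Z - 3·D + 2  [with Z=5, D=0]  = 12

12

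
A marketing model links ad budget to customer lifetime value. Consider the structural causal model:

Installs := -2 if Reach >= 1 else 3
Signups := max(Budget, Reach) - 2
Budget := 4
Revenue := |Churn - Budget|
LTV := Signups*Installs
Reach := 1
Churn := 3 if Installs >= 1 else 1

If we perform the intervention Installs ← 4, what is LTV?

8

The intervention breaks the incoming arrows to Installs: Installs := -2 if Reach >= 1 else 3 no longer applies, and Installs = 4.
Signups = max(Budget, Reach) - 2  [with Budget=4, Reach=1]  = 2
LTV = Signups*Installs  [with Signups=2, Installs=4]  = 8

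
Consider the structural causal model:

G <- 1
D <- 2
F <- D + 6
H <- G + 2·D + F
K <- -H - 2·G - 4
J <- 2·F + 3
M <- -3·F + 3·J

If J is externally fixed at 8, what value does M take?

Intervening sets J = 8 and removes its equation (J <- 2·F + 3).
F = D + 6  [with D=2]  = 8
M = -3·F + 3·J  [with F=8, J=8]  = 0

0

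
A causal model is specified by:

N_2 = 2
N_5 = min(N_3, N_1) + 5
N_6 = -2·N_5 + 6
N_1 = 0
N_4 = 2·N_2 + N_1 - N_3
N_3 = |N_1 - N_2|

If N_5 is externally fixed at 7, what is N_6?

-8

The intervention breaks the incoming arrows to N_5: N_5 = min(N_3, N_1) + 5 no longer applies, and N_5 = 7.
N_6 = -2·N_5 + 6  [with N_5=7]  = -8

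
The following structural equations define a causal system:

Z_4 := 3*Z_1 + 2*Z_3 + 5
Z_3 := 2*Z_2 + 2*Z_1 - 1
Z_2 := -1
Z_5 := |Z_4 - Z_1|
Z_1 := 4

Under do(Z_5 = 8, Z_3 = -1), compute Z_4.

15

Under do(Z_5 = 8, Z_3 = -1), each intervened variable's structural equation is replaced by its fixed value.
Z_4 = 3*Z_1 + 2*Z_3 + 5  [with Z_1=4, Z_3=-1]  = 15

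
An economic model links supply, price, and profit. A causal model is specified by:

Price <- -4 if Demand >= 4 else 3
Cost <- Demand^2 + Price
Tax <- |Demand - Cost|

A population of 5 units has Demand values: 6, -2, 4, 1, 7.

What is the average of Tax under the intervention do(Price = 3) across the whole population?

21

Under do(Price=3), Price's equation is replaced by Price=3 for every unit. Per-unit Tax: 33, 9, 15, 3, 45. Mean = 21.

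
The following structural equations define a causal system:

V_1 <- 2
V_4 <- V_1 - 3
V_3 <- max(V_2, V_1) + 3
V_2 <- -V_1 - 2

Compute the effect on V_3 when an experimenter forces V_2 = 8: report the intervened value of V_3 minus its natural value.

6

The intervention breaks the incoming arrows to V_2: V_2 <- -V_1 - 2 no longer applies, and V_2 = 8.
V_3 = max(V_2, V_1) + 3  [with V_2=8, V_1=2]  = 11
Without intervention: V_2 = -V_1 - 2  [with V_1=2]  = -4; V_3 = max(V_2, V_1) + 3  [with V_2=-4, V_1=2]  = 5.
Change = 11 − 5 = 6.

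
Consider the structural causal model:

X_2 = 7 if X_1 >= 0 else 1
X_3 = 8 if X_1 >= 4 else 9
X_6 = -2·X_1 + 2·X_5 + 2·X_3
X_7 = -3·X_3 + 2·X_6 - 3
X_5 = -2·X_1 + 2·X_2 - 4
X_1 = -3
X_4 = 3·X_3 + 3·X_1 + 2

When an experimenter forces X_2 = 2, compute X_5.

6

do(X_2=2) replaces the equation X_2 = 7 if X_1 >= 0 else 1 with the constant X_2 = 2.
X_5 = -2·X_1 + 2·X_2 - 4  [with X_1=-3, X_2=2]  = 6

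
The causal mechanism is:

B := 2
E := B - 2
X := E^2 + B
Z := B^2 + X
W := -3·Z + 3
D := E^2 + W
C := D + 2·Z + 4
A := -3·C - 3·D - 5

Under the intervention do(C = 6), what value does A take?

do(C=6) replaces the equation C := D + 2·Z + 4 with the constant C = 6.
E = B - 2  [with B=2]  = 0
X = E^2 + B  [with E=0, B=2]  = 2
Z = B^2 + X  [with B=2, X=2]  = 6
W = -3·Z + 3  [with Z=6]  = -15
D = E^2 + W  [with E=0, W=-15]  = -15
A = -3·C - 3·D - 5  [with C=6, D=-15]  = 22

22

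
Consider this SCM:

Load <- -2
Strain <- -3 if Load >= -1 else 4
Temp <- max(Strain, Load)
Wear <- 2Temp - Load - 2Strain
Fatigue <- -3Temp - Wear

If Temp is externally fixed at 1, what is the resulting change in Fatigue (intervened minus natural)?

do(Temp=1) replaces the equation Temp <- max(Strain, Load) with the constant Temp = 1.
Strain = -3 if Load >= -1 else 4  [with Load=-2]  = 4
Wear = 2Temp - Load - 2Strain  [with Temp=1, Load=-2, Strain=4]  = -4
Fatigue = -3Temp - Wear  [with Temp=1, Wear=-4]  = 1
Without intervention: Strain = -3 if Load >= -1 else 4  [with Load=-2]  = 4; Temp = max(Strain, Load)  [with Strain=4, Load=-2]  = 4; Wear = 2Temp - Load - 2Strain  [with Temp=4, Load=-2, Strain=4]  = 2; Fatigue = -3Temp - Wear  [with Temp=4, Wear=2]  = -14.
Change = 1 − (-14) = 15.

15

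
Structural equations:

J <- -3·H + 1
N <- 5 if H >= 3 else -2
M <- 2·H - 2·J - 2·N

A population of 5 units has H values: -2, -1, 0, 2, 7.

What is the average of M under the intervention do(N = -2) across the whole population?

Under do(N=-2), N's equation is replaced by N=-2 for every unit. Per-unit M: -14, -6, 2, 18, 58. Mean = 11.6.

11.6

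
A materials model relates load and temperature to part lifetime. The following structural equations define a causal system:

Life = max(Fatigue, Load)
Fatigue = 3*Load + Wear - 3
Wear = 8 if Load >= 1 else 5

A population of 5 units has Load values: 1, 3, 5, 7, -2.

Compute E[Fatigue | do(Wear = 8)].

Every unit gets Wear=8 under the intervention. Fatigue values become 8, 14, 20, 26, -1; E[Fatigue|do(Wear=8)] = 13.4.

13.4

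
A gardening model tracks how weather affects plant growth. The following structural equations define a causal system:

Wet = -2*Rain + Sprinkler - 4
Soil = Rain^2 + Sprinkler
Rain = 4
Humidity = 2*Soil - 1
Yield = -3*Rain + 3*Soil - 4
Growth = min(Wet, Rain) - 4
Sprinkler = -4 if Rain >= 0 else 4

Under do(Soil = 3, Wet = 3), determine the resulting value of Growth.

Setting Soil = 3, Wet = 3 by intervention discards those variables' equations.
Growth = min(Wet, Rain) - 4  [with Wet=3, Rain=4]  = -1

-1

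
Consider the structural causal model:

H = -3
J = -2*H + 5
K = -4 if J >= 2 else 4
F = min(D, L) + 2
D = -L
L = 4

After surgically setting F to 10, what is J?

11

do(F=10) replaces the equation F = min(D, L) + 2 with the constant F = 10.
J is not downstream of the intervention, so its value is determined by the original equations.
J = -2*H + 5  [with H=-3]  = 11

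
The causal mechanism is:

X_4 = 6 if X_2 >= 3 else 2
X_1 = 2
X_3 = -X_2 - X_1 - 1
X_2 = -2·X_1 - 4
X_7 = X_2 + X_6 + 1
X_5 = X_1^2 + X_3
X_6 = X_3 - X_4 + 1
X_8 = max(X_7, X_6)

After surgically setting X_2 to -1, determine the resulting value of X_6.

-3

Under do(X_2=-1), the mechanism X_2 = -2·X_1 - 4 is discarded; X_2 is fixed at -1.
X_3 = -X_2 - X_1 - 1  [with X_2=-1, X_1=2]  = -2
X_4 = 6 if X_2 >= 3 else 2  [with X_2=-1]  = 2
X_6 = X_3 - X_4 + 1  [with X_3=-2, X_4=2]  = -3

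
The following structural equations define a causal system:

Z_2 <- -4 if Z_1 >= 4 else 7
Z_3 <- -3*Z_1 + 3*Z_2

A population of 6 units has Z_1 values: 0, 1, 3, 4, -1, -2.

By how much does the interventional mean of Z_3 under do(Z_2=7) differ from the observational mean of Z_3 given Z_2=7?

do(Z_2=7) breaks Z_2's dependence on Z_1. With Z_2=7 fixed, Z_3 across the units is 21, 18, 12, 9, 24, 27, mean 18.5.
E[Z_3|Z_2=7] averages over only the 5 units with Z_2=7 (Z_1 = 0, 1, 3, -1, -2): Z_3 = 21, 18, 12, 24, 27, mean 20.4.
Difference = 18.5 − 20.4 = -1.9.

-1.9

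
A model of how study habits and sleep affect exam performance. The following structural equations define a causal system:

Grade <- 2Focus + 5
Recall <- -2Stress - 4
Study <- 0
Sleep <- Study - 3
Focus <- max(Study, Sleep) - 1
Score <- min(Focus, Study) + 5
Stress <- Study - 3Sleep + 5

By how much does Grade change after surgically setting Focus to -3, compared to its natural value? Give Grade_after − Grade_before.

-4

The intervention breaks the incoming arrows to Focus: Focus <- max(Study, Sleep) - 1 no longer applies, and Focus = -3.
Grade = 2Focus + 5  [with Focus=-3]  = -1
Without intervention: Sleep = Study - 3  [with Study=0]  = -3; Focus = max(Study, Sleep) - 1  [with Study=0, Sleep=-3]  = -1; Grade = 2Focus + 5  [with Focus=-1]  = 3.
Change = -1 − 3 = -4.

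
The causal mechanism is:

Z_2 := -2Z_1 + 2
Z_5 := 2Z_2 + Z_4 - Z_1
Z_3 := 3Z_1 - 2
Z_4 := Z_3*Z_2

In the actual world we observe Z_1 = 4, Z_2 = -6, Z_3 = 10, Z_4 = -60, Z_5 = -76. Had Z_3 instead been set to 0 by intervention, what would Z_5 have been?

-16

do(Z_3=0) replaces the equation Z_3 := 3Z_1 - 2 with the constant Z_3 = 0.
Z_2 = -2Z_1 + 2  [with Z_1=4]  = -6
Z_4 = Z_3*Z_2  [with Z_3=0, Z_2=-6]  = 0
Z_5 = 2Z_2 + Z_4 - Z_1  [with Z_2=-6, Z_4=0, Z_1=4]  = -16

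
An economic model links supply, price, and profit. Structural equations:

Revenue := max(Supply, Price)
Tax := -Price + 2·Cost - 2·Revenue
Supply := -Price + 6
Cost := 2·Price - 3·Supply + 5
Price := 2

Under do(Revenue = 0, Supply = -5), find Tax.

46

The joint intervention fixes Revenue = 0, Supply = -5, removing each variable's own equation.
Cost = 2·Price - 3·Supply + 5  [with Price=2, Supply=-5]  = 24
Tax = -Price + 2·Cost - 2·Revenue  [with Price=2, Cost=24, Revenue=0]  = 46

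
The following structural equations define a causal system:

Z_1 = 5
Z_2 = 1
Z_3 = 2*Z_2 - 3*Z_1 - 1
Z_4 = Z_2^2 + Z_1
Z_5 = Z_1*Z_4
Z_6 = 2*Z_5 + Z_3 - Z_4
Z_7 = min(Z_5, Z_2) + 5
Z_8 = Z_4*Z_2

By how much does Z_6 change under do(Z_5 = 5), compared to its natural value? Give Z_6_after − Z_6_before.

The intervention breaks the incoming arrows to Z_5: Z_5 = Z_1*Z_4 no longer applies, and Z_5 = 5.
Z_3 = 2*Z_2 - 3*Z_1 - 1  [with Z_2=1, Z_1=5]  = -14
Z_4 = Z_2^2 + Z_1  [with Z_2=1, Z_1=5]  = 6
Z_6 = 2*Z_5 + Z_3 - Z_4  [with Z_5=5, Z_3=-14, Z_4=6]  = -10
Without intervention: Z_3 = 2*Z_2 - 3*Z_1 - 1  [with Z_2=1, Z_1=5]  = -14; Z_4 = Z_2^2 + Z_1  [with Z_2=1, Z_1=5]  = 6; Z_5 = Z_1*Z_4  [with Z_1=5, Z_4=6]  = 30; Z_6 = 2*Z_5 + Z_3 - Z_4  [with Z_5=30, Z_3=-14, Z_4=6]  = 40.
Change = -10 − 40 = -50.

-50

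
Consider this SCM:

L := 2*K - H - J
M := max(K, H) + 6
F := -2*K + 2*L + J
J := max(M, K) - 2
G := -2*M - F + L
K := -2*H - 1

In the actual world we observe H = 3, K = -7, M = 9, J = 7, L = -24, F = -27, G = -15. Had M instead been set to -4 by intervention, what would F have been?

The intervention breaks the incoming arrows to M: M := max(K, H) + 6 no longer applies, and M = -4.
K = -2*H - 1  [with H=3]  = -7
J = max(M, K) - 2  [with M=-4, K=-7]  = -6
L = 2*K - H - J  [with K=-7, H=3, J=-6]  = -11
F = -2*K + 2*L + J  [with K=-7, L=-11, J=-6]  = -14

-14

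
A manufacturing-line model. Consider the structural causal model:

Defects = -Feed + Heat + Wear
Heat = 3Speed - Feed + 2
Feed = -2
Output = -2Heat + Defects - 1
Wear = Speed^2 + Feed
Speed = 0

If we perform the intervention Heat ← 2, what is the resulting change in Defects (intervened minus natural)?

-2

do(Heat=2) replaces the equation Heat = 3Speed - Feed + 2 with the constant Heat = 2.
Wear = Speed^2 + Feed  [with Speed=0, Feed=-2]  = -2
Defects = -Feed + Heat + Wear  [with Feed=-2, Heat=2, Wear=-2]  = 2
Without intervention: Heat = 3Speed - Feed + 2  [with Speed=0, Feed=-2]  = 4; Wear = Speed^2 + Feed  [with Speed=0, Feed=-2]  = -2; Defects = -Feed + Heat + Wear  [with Feed=-2, Heat=4, Wear=-2]  = 4.
Change = 2 − 4 = -2.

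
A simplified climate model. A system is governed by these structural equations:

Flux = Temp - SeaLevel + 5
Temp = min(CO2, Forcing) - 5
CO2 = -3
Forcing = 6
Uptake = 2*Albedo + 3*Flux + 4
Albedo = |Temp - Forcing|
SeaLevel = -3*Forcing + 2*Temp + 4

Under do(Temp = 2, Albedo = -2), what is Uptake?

Under do(Temp = 2, Albedo = -2), each intervened variable's structural equation is replaced by its fixed value.
SeaLevel = -3*Forcing + 2*Temp + 4  [with Forcing=6, Temp=2]  = -10
Flux = Temp - SeaLevel + 5  [with Temp=2, SeaLevel=-10]  = 17
Uptake = 2*Albedo + 3*Flux + 4  [with Albedo=-2, Flux=17]  = 51

51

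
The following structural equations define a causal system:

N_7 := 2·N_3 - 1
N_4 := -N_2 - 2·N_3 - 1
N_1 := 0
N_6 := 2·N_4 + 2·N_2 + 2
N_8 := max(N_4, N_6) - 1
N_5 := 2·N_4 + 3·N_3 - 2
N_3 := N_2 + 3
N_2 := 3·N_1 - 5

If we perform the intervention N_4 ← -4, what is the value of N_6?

Under do(N_4=-4), the mechanism N_4 := -N_2 - 2·N_3 - 1 is discarded; N_4 is fixed at -4.
N_2 = 3·N_1 - 5  [with N_1=0]  = -5
N_6 = 2·N_4 + 2·N_2 + 2  [with N_4=-4, N_2=-5]  = -16

-16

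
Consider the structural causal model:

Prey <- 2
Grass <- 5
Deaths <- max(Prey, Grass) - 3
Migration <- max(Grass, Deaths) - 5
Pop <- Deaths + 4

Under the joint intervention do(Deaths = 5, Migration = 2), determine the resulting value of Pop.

9

Setting Deaths = 5, Migration = 2 by intervention discards those variables' equations.
Pop = Deaths + 4  [with Deaths=5]  = 9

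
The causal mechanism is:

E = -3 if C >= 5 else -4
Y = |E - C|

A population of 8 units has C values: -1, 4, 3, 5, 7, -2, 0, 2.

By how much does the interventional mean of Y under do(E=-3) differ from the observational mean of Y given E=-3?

Every unit gets E=-3 under the intervention. Y values become 2, 7, 6, 8, 10, 1, 3, 5; E[Y|do(E=-3)] = 5.25.
Observing E=-3 restricts to units where E's equation naturally yields -3: C ∈ {5, 7}. In that subpopulation Y = 8, 10, mean 9.
Difference = 5.25 − 9 = -3.75.

-3.75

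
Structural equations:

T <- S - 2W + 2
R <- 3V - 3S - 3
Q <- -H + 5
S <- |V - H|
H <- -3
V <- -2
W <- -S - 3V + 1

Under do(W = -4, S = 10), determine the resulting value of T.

The joint intervention fixes W = -4, S = 10, removing each variable's own equation.
T = S - 2W + 2  [with S=10, W=-4]  = 20

20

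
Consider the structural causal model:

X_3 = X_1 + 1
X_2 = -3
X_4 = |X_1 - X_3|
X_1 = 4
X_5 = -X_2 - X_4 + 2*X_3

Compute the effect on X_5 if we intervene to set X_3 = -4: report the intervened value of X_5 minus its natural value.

-25

do(X_3=-4) replaces the equation X_3 = X_1 + 1 with the constant X_3 = -4.
X_4 = |X_1 - X_3|  [with X_1=4, X_3=-4]  = 8
X_5 = -X_2 - X_4 + 2*X_3  [with X_2=-3, X_4=8, X_3=-4]  = -13
Without intervention: X_3 = X_1 + 1  [with X_1=4]  = 5; X_4 = |X_1 - X_3|  [with X_1=4, X_3=5]  = 1; X_5 = -X_2 - X_4 + 2*X_3  [with X_2=-3, X_4=1, X_3=5]  = 12.
Change = -13 − 12 = -25.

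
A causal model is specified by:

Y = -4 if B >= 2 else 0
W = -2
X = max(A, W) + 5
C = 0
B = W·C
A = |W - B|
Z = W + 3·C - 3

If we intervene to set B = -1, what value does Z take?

-5

The intervention breaks the incoming arrows to B: B = W·C no longer applies, and B = -1.
No directed path runs from B to Z, so Z keeps its natural value.
Z = W + 3·C - 3  [with W=-2, C=0]  = -5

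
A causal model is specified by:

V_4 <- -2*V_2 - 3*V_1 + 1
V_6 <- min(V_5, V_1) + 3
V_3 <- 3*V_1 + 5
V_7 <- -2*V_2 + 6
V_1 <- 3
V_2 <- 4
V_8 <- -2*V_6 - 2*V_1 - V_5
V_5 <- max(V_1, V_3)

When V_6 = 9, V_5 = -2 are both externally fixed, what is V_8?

Under do(V_6 = 9, V_5 = -2), each intervened variable's structural equation is replaced by its fixed value.
V_8 = -2*V_6 - 2*V_1 - V_5  [with V_6=9, V_1=3, V_5=-2]  = -22

-22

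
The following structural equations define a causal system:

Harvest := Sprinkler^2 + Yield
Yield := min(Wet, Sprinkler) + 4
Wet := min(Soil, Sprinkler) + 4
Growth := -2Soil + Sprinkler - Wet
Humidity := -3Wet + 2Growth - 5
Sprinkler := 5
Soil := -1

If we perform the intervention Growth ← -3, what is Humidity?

Intervening sets Growth = -3 and removes its equation (Growth := -2Soil + Sprinkler - Wet).
Wet = min(Soil, Sprinkler) + 4  [with Soil=-1, Sprinkler=5]  = 3
Humidity = -3Wet + 2Growth - 5  [with Wet=3, Growth=-3]  = -20

-20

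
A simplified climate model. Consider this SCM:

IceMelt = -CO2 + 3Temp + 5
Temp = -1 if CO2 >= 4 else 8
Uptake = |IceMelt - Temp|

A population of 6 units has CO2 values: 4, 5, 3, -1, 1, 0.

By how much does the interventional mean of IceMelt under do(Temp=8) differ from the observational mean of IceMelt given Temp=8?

Every unit gets Temp=8 under the intervention. IceMelt values become 25, 24, 26, 30, 28, 29; E[IceMelt|do(Temp=8)] = 27.
E[IceMelt|Temp=8] averages over only the 4 units with Temp=8 (CO2 = 3, -1, 1, 0): IceMelt = 26, 30, 28, 29, mean 28.25.
Difference = 27 − 28.25 = -1.25.

-1.25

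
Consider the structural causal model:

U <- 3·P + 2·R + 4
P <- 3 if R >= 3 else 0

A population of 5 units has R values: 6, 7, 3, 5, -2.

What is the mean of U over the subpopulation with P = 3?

23.5

Conditioning on P=3 selects the 4 unit(s) with R ∈ {6, 7, 3, 5}. Their U values: 25, 27, 19, 23. Mean = 23.5.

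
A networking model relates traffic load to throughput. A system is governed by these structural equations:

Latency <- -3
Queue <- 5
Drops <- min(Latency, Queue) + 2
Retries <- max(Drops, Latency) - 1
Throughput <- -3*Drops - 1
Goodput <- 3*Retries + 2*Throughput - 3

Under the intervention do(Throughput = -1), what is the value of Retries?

The intervention breaks the incoming arrows to Throughput: Throughput <- -3*Drops - 1 no longer applies, and Throughput = -1.
Since Retries is not a descendant of the intervened variable, it is unaffected.
Drops = min(Latency, Queue) + 2  [with Latency=-3, Queue=5]  = -1
Retries = max(Drops, Latency) - 1  [with Drops=-1, Latency=-3]  = -2

-2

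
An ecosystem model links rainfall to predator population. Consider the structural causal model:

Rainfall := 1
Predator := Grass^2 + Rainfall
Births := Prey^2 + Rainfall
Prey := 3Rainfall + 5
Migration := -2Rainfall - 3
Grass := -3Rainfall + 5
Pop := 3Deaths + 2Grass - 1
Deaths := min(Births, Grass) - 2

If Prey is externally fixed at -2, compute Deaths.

0

The intervention breaks the incoming arrows to Prey: Prey := 3Rainfall + 5 no longer applies, and Prey = -2.
Grass = -3Rainfall + 5  [with Rainfall=1]  = 2
Births = Prey^2 + Rainfall  [with Prey=-2, Rainfall=1]  = 5
Deaths = min(Births, Grass) - 2  [with Births=5, Grass=2]  = 0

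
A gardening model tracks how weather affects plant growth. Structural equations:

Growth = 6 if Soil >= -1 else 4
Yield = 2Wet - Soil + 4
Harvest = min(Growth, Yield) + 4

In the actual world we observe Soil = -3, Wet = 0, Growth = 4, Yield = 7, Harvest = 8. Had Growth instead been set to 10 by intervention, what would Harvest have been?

do(Growth=10) replaces the equation Growth = 6 if Soil >= -1 else 4 with the constant Growth = 10.
Yield = 2Wet - Soil + 4  [with Wet=0, Soil=-3]  = 7
Harvest = min(Growth, Yield) + 4  [with Growth=10, Yield=7]  = 11

11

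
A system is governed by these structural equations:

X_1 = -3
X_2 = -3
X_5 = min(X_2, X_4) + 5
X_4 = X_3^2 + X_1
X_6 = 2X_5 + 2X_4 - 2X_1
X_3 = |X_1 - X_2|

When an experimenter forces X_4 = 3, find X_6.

16

Under do(X_4=3), the mechanism X_4 = X_3^2 + X_1 is discarded; X_4 is fixed at 3.
X_5 = min(X_2, X_4) + 5  [with X_2=-3, X_4=3]  = 2
X_6 = 2X_5 + 2X_4 - 2X_1  [with X_5=2, X_4=3, X_1=-3]  = 16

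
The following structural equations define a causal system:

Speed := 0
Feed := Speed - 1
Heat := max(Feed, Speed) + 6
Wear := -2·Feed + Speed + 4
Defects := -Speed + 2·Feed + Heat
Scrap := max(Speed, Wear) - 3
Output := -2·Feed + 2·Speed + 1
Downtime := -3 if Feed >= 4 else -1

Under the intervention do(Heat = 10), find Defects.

8

do(Heat=10) replaces the equation Heat := max(Feed, Speed) + 6 with the constant Heat = 10.
Feed = Speed - 1  [with Speed=0]  = -1
Defects = -Speed + 2·Feed + Heat  [with Speed=0, Feed=-1, Heat=10]  = 8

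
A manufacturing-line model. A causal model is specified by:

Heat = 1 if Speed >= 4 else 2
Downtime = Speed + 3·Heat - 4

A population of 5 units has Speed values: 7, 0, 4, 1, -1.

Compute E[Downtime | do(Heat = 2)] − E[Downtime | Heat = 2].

2.2

Under do(Heat=2), Heat's equation is replaced by Heat=2 for every unit. Per-unit Downtime: 9, 2, 6, 3, 1. Mean = 4.2.
Observing Heat=2 restricts to units where Heat's equation naturally yields 2: Speed ∈ {0, 1, -1}. In that subpopulation Downtime = 2, 3, 1, mean 2.
Difference = 4.2 − 2 = 2.2.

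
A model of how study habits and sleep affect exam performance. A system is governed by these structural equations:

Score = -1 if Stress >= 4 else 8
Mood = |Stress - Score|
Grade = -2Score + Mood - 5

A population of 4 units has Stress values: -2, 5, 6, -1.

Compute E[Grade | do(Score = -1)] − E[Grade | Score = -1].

Under do(Score=-1), Score's equation is replaced by Score=-1 for every unit. Per-unit Grade: -2, 3, 4, -3. Mean = 0.5.
Observing Score=-1 restricts to units where Score's equation naturally yields -1: Stress ∈ {5, 6}. In that subpopulation Grade = 3, 4, mean 3.5.
Difference = 0.5 − 3.5 = -3.

-3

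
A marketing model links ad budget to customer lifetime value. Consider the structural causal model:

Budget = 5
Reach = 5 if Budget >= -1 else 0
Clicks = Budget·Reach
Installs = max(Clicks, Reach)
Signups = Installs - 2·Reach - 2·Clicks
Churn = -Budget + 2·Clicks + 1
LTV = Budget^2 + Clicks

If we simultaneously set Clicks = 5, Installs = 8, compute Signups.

Setting Clicks = 5, Installs = 8 by intervention discards those variables' equations.
Reach = 5 if Budget >= -1 else 0  [with Budget=5]  = 5
Signups = Installs - 2·Reach - 2·Clicks  [with Installs=8, Reach=5, Clicks=5]  = -12

-12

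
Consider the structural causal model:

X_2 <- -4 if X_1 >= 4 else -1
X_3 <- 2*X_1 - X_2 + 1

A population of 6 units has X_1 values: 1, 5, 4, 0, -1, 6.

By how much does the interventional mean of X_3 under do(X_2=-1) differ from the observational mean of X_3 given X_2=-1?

5

The intervention sets X_2=-1 in all 6 units regardless of X_1. Recomputing X_3 per unit gives 4, 12, 10, 2, 0, 14; average 7.
E[X_3|X_2=-1] averages over only the 3 units with X_2=-1 (X_1 = 1, 0, -1): X_3 = 4, 2, 0, mean 2.
Difference = 7 − 2 = 5.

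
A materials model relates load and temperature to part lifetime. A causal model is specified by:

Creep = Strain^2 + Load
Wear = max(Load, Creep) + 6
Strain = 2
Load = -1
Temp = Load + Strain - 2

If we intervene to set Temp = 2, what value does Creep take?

The intervention breaks the incoming arrows to Temp: Temp = Load + Strain - 2 no longer applies, and Temp = 2.
Creep is not downstream of the intervention, so its value is determined by the original equations.
Creep = Strain^2 + Load  [with Strain=2, Load=-1]  = 3

3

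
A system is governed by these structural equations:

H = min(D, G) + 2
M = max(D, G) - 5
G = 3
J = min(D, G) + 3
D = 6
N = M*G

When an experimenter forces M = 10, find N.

do(M=10) replaces the equation M = max(D, G) - 5 with the constant M = 10.
N = M*G  [with M=10, G=3]  = 30

30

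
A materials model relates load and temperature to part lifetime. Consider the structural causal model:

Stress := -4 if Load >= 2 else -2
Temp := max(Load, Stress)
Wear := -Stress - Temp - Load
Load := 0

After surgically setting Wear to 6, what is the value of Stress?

The intervention breaks the incoming arrows to Wear: Wear := -Stress - Temp - Load no longer applies, and Wear = 6.
Since Stress is not a descendant of the intervened variable, it is unaffected.
Stress = -4 if Load >= 2 else -2  [with Load=0]  = -2

-2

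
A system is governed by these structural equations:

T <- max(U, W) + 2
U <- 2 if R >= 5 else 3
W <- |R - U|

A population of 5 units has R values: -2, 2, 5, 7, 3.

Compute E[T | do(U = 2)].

Under do(U=2), U's equation is replaced by U=2 for every unit. Per-unit T: 6, 4, 5, 7, 4. Mean = 5.2.

5.2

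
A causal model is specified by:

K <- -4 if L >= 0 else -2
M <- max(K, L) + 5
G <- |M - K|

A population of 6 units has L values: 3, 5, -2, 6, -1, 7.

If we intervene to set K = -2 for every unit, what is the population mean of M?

8

The intervention sets K=-2 in all 6 units regardless of L. Recomputing M per unit gives 8, 10, 3, 11, 4, 12; average 8.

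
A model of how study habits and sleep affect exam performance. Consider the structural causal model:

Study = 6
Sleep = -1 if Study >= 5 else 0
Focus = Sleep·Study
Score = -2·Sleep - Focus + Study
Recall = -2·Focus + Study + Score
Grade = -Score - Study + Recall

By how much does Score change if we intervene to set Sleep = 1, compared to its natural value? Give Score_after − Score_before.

-16

Under do(Sleep=1), the mechanism Sleep = -1 if Study >= 5 else 0 is discarded; Sleep is fixed at 1.
Focus = Sleep·Study  [with Sleep=1, Study=6]  = 6
Score = -2·Sleep - Focus + Study  [with Sleep=1, Focus=6, Study=6]  = -2
Without intervention: Sleep = -1 if Study >= 5 else 0  [with Study=6]  = -1; Focus = Sleep·Study  [with Sleep=-1, Study=6]  = -6; Score = -2·Sleep - Focus + Study  [with Sleep=-1, Focus=-6, Study=6]  = 14.
Change = -2 − 14 = -16.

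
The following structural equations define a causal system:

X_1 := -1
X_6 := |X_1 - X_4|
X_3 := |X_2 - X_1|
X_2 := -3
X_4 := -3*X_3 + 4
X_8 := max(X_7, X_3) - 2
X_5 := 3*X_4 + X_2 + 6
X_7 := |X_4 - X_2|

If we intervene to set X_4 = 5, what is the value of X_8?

do(X_4=5) replaces the equation X_4 := -3*X_3 + 4 with the constant X_4 = 5.
X_3 = |X_2 - X_1|  [with X_2=-3, X_1=-1]  = 2
X_7 = |X_4 - X_2|  [with X_4=5, X_2=-3]  = 8
X_8 = max(X_7, X_3) - 2  [with X_7=8, X_3=2]  = 6

6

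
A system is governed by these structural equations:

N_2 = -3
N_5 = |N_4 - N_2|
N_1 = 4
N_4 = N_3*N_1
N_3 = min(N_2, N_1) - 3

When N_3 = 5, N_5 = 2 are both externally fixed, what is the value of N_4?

The joint intervention fixes N_3 = 5, N_5 = 2, removing each variable's own equation.
N_4 = N_3*N_1  [with N_3=5, N_1=4]  = 20

20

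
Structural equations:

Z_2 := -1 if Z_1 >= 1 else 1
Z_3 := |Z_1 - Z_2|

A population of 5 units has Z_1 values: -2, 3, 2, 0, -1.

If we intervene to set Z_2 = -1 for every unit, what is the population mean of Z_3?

1.8

The intervention sets Z_2=-1 in all 5 units regardless of Z_1. Recomputing Z_3 per unit gives 1, 4, 3, 1, 0; average 1.8.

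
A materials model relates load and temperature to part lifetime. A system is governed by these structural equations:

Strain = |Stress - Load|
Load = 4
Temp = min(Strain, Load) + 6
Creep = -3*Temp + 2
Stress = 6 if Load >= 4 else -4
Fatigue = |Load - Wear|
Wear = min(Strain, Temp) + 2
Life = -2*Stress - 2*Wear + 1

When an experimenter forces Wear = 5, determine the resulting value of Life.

-21

Intervening sets Wear = 5 and removes its equation (Wear = min(Strain, Temp) + 2).
Stress = 6 if Load >= 4 else -4  [with Load=4]  = 6
Life = -2*Stress - 2*Wear + 1  [with Stress=6, Wear=5]  = -21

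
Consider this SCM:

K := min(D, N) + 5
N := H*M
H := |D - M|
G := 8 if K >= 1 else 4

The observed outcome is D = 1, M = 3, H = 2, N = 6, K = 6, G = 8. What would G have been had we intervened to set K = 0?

The intervention breaks the incoming arrows to K: K := min(D, N) + 5 no longer applies, and K = 0.
G = 8 if K >= 1 else 4  [with K=0]  = 4

4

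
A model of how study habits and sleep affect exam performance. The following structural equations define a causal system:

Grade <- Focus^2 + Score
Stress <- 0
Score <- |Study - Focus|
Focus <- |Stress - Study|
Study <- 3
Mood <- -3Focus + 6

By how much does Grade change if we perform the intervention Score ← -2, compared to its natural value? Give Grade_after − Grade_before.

-2

Under do(Score=-2), the mechanism Score <- |Study - Focus| is discarded; Score is fixed at -2.
Focus = |Stress - Study|  [with Stress=0, Study=3]  = 3
Grade = Focus^2 + Score  [with Focus=3, Score=-2]  = 7
Without intervention: Focus = |Stress - Study|  [with Stress=0, Study=3]  = 3; Score = |Study - Focus|  [with Study=3, Focus=3]  = 0; Grade = Focus^2 + Score  [with Focus=3, Score=0]  = 9.
Change = 7 − 9 = -2.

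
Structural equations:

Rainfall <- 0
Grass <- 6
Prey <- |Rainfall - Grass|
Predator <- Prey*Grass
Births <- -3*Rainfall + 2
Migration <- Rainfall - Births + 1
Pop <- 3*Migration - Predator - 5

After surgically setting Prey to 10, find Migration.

-1

The intervention breaks the incoming arrows to Prey: Prey <- |Rainfall - Grass| no longer applies, and Prey = 10.
No directed path runs from Prey to Migration, so Migration keeps its natural value.
Births = -3*Rainfall + 2  [with Rainfall=0]  = 2
Migration = Rainfall - Births + 1  [with Rainfall=0, Births=2]  = -1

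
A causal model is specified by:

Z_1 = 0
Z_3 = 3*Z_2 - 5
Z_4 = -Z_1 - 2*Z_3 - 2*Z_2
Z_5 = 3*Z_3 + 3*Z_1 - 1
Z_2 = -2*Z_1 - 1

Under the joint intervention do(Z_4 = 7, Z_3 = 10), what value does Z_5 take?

29

The joint intervention fixes Z_4 = 7, Z_3 = 10, removing each variable's own equation.
Z_5 = 3*Z_3 + 3*Z_1 - 1  [with Z_3=10, Z_1=0]  = 29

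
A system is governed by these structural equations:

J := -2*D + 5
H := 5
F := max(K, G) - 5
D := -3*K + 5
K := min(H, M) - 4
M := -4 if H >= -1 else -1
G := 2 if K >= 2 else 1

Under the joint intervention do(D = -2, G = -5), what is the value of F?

-10

Setting D = -2, G = -5 by intervention discards those variables' equations.
M = -4 if H >= -1 else -1  [with H=5]  = -4
K = min(H, M) - 4  [with H=5, M=-4]  = -8
F = max(K, G) - 5  [with K=-8, G=-5]  = -10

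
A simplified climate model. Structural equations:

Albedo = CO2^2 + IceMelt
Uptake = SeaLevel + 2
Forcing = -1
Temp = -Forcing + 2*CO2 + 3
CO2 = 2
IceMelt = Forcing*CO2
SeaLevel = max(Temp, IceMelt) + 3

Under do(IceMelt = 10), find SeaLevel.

Under do(IceMelt=10), the mechanism IceMelt = Forcing*CO2 is discarded; IceMelt is fixed at 10.
Temp = -Forcing + 2*CO2 + 3  [with Forcing=-1, CO2=2]  = 8
SeaLevel = max(Temp, IceMelt) + 3  [with Temp=8, IceMelt=10]  = 13

13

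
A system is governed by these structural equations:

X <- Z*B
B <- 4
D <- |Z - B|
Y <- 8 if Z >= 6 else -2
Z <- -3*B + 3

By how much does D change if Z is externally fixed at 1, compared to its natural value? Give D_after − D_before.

-10

The intervention breaks the incoming arrows to Z: Z <- -3*B + 3 no longer applies, and Z = 1.
D = |Z - B|  [with Z=1, B=4]  = 3
Without intervention: Z = -3*B + 3  [with B=4]  = -9; D = |Z - B|  [with Z=-9, B=4]  = 13.
Change = 3 − 13 = -10.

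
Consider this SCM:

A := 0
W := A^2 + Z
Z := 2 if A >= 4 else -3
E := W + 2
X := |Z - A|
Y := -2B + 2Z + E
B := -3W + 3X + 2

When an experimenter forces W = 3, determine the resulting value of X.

3

Under do(W=3), the mechanism W := A^2 + Z is discarded; W is fixed at 3.
Since X is not a descendant of the intervened variable, it is unaffected.
Z = 2 if A >= 4 else -3  [with A=0]  = -3
X = |Z - A|  [with Z=-3, A=0]  = 3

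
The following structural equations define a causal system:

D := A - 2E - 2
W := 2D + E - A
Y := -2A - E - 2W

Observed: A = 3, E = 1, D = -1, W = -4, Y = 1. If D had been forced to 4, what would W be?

The intervention breaks the incoming arrows to D: D := A - 2E - 2 no longer applies, and D = 4.
W = 2D + E - A  [with D=4, E=1, A=3]  = 6

6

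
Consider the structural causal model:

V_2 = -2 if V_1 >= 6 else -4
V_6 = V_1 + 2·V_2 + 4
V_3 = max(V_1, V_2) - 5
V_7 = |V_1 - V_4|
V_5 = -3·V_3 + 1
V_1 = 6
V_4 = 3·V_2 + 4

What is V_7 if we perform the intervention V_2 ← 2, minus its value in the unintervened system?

-4

Under do(V_2=2), the mechanism V_2 = -2 if V_1 >= 6 else -4 is discarded; V_2 is fixed at 2.
V_4 = 3·V_2 + 4  [with V_2=2]  = 10
V_7 = |V_1 - V_4|  [with V_1=6, V_4=10]  = 4
Without intervention: V_2 = -2 if V_1 >= 6 else -4  [with V_1=6]  = -2; V_4 = 3·V_2 + 4  [with V_2=-2]  = -2; V_7 = |V_1 - V_4|  [with V_1=6, V_4=-2]  = 8.
Change = 4 − 8 = -4.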